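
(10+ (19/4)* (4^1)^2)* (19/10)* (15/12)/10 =817/40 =20.42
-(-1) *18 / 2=9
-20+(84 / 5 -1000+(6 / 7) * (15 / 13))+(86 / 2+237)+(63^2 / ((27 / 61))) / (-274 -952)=-406950941 / 557830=-729.53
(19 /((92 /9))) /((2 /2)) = 171 /92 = 1.86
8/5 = 1.60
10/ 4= 5/ 2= 2.50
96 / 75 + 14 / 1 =382 / 25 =15.28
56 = 56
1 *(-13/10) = -13/10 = -1.30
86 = 86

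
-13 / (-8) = 13 / 8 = 1.62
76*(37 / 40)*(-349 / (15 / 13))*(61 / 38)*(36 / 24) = -10240009 / 200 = -51200.04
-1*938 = -938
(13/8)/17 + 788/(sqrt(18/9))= 13/136 + 394 * sqrt(2)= 557.30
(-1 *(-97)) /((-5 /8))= -776 /5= -155.20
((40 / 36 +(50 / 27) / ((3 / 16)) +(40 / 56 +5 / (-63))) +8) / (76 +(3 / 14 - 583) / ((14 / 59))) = -311528 / 37785285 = -0.01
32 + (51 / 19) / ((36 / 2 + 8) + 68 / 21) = 32.09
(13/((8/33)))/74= 429/592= 0.72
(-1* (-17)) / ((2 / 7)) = 119 / 2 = 59.50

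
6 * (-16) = -96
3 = 3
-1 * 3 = -3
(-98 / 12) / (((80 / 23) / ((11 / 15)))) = -12397 / 7200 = -1.72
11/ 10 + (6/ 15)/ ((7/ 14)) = 19/ 10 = 1.90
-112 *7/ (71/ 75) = -58800/ 71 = -828.17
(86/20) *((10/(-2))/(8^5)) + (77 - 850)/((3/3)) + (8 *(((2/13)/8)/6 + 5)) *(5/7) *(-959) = -72052377229/2555904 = -28190.56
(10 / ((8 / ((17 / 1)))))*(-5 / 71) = -425 / 284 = -1.50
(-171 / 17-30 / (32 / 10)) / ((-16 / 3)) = 3.64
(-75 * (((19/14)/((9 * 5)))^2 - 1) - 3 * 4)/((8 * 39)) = 333035/1651104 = 0.20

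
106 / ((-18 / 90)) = -530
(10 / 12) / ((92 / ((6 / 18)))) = 5 / 1656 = 0.00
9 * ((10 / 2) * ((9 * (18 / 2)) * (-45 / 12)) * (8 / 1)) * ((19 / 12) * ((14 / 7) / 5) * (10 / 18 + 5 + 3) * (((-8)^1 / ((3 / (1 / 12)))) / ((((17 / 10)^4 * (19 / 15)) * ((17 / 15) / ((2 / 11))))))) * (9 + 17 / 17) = 28350000000 / 1419857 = 19966.80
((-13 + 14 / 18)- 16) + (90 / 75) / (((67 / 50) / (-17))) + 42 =-872 / 603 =-1.45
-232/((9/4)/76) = -70528/9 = -7836.44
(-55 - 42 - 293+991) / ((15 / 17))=10217 / 15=681.13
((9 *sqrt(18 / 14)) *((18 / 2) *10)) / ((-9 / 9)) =-2430 *sqrt(7) / 7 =-918.45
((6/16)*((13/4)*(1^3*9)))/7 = 351/224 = 1.57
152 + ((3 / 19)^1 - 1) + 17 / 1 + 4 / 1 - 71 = 1922 / 19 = 101.16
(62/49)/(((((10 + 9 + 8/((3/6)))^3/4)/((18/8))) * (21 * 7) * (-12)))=-31/205885750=-0.00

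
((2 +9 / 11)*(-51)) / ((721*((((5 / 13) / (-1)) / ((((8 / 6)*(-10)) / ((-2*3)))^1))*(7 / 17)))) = 2.80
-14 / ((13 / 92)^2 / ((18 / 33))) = -710976 / 1859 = -382.45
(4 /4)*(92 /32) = 23 /8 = 2.88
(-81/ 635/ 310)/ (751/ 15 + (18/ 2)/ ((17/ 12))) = -4131/ 566416190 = -0.00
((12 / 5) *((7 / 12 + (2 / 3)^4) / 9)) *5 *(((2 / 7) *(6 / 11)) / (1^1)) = 92 / 567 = 0.16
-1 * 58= -58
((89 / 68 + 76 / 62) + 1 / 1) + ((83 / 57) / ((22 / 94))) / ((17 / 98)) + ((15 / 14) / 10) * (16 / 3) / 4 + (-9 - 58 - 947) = -530334197 / 544236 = -974.46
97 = 97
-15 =-15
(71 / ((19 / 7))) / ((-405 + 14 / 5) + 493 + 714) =2485 / 76456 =0.03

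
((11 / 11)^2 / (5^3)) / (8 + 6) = 1 / 1750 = 0.00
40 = 40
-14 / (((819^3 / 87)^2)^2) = -1414562 / 160628928459804141625384529834583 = -0.00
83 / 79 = 1.05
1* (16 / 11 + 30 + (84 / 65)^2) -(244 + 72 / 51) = -167722778 / 790075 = -212.29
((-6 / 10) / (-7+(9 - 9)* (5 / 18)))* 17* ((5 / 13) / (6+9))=17 / 455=0.04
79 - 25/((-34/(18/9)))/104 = 139697/1768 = 79.01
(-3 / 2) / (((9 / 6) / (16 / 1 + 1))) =-17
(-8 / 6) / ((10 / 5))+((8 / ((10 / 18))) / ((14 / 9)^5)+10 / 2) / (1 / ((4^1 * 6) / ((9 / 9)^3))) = 39650468 / 252105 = 157.28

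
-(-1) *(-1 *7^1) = -7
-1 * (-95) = 95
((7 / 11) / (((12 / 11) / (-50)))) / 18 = -175 / 108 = -1.62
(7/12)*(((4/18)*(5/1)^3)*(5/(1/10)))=810.19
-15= -15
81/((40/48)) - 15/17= 8187/85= 96.32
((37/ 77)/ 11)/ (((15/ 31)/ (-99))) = -3441/ 385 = -8.94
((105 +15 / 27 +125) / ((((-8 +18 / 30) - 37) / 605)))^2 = 39399159765625 / 3992004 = 9869519.11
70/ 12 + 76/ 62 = 1313/ 186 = 7.06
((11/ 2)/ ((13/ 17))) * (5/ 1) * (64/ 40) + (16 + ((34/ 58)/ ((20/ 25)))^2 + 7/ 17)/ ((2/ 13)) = 997434273/ 5947552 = 167.71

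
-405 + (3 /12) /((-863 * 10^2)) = -139806001 /345200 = -405.00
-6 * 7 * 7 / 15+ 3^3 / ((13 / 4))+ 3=-539 / 65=-8.29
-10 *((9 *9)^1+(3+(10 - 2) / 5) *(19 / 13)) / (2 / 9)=-51318 / 13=-3947.54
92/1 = 92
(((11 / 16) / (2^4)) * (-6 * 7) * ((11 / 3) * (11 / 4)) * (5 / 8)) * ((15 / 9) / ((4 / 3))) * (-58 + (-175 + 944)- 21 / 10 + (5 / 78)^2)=-1004599142855 / 99680256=-10078.22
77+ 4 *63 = 329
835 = 835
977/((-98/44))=-21494/49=-438.65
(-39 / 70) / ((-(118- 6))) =39 / 7840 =0.00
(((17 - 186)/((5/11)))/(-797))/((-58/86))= -79937/115565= -0.69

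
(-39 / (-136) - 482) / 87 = -65513 / 11832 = -5.54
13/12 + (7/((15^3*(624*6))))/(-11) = 150578993/138996000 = 1.08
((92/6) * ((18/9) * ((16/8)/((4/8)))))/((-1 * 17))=-368/51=-7.22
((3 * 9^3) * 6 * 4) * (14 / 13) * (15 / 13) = 11022480 / 169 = 65221.78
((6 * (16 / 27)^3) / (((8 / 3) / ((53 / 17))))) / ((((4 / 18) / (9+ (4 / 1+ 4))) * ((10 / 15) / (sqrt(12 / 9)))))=193.42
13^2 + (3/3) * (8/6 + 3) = 520/3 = 173.33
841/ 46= 18.28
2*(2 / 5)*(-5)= -4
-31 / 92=-0.34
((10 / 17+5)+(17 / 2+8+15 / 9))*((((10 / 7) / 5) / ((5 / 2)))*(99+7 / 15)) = 7230232 / 26775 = 270.04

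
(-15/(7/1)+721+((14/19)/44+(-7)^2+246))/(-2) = -2966595/5852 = -506.94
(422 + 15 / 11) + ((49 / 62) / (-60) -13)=16791541 / 40920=410.35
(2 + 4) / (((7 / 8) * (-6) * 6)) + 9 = 185 / 21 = 8.81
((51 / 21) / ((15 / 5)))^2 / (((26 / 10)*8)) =1445 / 45864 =0.03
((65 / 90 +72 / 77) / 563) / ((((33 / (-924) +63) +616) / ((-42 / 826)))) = -4594 / 20839116771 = -0.00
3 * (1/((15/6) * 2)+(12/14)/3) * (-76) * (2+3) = -3876/7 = -553.71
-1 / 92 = -0.01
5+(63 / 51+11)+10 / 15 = 913 / 51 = 17.90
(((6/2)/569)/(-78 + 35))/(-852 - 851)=3/41667301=0.00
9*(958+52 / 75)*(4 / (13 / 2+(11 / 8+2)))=6902592 / 1975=3494.98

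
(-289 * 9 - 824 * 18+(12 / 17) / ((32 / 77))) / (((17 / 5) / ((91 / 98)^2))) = -2003205165 / 453152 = -4420.60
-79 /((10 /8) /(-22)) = 1390.40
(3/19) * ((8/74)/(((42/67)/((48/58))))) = 3216/142709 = 0.02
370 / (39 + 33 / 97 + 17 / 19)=681910 / 74153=9.20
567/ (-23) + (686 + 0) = 661.35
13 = 13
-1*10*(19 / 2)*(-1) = 95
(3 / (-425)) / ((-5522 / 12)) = 18 / 1173425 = 0.00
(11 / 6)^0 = 1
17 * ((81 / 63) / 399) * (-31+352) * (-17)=-278307 / 931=-298.93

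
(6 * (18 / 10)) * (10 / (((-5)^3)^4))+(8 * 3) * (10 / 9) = 19531250324 / 732421875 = 26.67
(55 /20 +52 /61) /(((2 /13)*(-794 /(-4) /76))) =217113 /24217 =8.97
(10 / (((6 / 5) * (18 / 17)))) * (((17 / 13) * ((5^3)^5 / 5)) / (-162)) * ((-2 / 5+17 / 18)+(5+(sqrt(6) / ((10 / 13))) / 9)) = -4400970458984375 / 2047032 -8819580078125 * sqrt(6) / 157464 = -2287123787.59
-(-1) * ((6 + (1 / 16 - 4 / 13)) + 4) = 2029 / 208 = 9.75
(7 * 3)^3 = 9261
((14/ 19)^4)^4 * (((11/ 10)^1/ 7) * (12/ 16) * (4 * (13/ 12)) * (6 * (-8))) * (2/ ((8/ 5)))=-66738712994301444096/ 288441413567621167681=-0.23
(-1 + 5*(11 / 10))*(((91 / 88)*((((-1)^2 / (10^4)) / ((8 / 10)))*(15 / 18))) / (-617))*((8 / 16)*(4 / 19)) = -0.00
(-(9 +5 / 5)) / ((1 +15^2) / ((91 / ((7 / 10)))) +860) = -0.01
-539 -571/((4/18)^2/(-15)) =691609/4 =172902.25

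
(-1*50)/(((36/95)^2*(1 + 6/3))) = -225625/1944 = -116.06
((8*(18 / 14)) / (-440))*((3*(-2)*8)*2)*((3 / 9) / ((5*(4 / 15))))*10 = 432 / 77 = 5.61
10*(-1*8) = -80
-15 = -15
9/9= 1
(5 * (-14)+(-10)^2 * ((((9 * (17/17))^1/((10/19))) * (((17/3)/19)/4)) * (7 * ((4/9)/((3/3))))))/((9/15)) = 4900/9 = 544.44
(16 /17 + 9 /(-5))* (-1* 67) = 4891 /85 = 57.54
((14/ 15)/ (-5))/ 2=-7/ 75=-0.09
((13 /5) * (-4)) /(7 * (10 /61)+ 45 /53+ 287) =-84058 /2335815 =-0.04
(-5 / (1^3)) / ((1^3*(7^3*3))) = -5 / 1029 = -0.00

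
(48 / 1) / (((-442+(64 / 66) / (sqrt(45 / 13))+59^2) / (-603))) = -4310519788080 / 452586693293+91694592 * sqrt(65) / 452586693293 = -9.52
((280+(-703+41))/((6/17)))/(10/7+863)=-22729/18153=-1.25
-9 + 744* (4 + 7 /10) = 17439 /5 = 3487.80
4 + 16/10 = 28/5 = 5.60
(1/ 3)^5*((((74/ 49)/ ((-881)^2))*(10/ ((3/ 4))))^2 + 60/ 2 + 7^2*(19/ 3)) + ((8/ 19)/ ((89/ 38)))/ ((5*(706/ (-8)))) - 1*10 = -4273371113880699905725723/ 496911780773568142571295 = -8.60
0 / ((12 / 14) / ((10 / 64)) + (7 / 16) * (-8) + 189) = 0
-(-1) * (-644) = -644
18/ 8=9/ 4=2.25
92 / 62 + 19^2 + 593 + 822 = 55102 / 31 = 1777.48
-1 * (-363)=363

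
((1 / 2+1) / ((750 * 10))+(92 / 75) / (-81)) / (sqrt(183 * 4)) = -18157 * sqrt(183) / 444690000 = -0.00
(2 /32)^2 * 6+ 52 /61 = 6839 /7808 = 0.88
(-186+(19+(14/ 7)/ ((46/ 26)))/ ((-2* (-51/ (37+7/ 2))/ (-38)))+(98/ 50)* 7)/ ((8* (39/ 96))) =-18612098/ 127075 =-146.47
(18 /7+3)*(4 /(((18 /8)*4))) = 52 /21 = 2.48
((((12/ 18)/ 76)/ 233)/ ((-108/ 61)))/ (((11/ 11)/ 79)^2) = -380701/ 2868696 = -0.13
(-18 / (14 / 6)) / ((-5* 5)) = 0.31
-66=-66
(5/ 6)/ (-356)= -5/ 2136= -0.00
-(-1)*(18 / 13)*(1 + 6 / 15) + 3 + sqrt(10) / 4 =sqrt(10) / 4 + 321 / 65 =5.73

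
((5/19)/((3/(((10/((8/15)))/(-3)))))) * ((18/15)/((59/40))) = -500/1121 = -0.45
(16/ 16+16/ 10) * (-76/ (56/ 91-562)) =6422/ 18245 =0.35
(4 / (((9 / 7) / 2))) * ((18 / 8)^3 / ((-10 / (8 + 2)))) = -567 / 8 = -70.88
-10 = -10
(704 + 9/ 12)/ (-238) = -2819/ 952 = -2.96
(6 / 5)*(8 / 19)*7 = 336 / 95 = 3.54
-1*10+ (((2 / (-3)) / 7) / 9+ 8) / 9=-15500 / 1701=-9.11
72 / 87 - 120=-3456 / 29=-119.17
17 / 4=4.25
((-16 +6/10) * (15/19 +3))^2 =30735936/9025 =3405.64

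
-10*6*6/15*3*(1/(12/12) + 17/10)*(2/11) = -1944/55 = -35.35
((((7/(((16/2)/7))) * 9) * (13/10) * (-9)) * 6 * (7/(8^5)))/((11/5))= -0.38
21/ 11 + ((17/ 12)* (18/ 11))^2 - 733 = -351247/ 484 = -725.72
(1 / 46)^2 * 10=5 / 1058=0.00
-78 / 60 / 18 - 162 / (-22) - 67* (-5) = 677737 / 1980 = 342.29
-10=-10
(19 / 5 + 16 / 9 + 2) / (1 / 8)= 2728 / 45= 60.62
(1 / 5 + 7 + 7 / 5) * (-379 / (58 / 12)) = -97782 / 145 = -674.36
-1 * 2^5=-32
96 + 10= 106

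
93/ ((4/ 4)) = 93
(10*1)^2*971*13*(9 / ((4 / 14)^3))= 974180025 / 2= 487090012.50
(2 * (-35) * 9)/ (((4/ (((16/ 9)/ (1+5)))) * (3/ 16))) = -2240/ 9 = -248.89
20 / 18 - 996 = -8954 / 9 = -994.89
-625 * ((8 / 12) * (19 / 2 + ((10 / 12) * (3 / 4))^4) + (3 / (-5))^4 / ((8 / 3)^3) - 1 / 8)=-8085623 / 2048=-3948.06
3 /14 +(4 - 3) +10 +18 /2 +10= 423 /14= 30.21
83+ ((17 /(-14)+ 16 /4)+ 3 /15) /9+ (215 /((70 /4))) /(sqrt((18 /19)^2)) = 963 /10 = 96.30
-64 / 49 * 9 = -576 / 49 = -11.76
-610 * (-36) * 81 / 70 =177876 / 7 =25410.86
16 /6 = 8 /3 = 2.67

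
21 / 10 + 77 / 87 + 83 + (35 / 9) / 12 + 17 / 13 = 17837033 / 203580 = 87.62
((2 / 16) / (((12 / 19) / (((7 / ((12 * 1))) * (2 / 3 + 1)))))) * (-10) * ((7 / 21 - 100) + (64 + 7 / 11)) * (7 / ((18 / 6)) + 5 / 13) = 183.20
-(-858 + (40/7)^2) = 825.35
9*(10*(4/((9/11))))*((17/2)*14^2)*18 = 13194720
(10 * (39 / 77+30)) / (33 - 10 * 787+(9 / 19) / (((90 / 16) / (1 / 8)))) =-1115775 / 28663789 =-0.04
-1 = -1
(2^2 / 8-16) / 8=-31 / 16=-1.94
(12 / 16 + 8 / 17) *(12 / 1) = 249 / 17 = 14.65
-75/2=-37.50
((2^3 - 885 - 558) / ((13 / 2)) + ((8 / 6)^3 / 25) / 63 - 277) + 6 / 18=-274994168 / 552825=-497.43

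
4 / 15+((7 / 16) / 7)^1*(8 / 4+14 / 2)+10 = 2599 / 240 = 10.83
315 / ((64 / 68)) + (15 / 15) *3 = 337.69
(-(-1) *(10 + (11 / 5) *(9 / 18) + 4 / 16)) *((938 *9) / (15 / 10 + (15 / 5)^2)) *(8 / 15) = 121672 / 25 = 4866.88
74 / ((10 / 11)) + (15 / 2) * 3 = 103.90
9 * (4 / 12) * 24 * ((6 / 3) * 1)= 144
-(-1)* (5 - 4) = 1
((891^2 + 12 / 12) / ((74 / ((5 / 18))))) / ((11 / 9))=1984705 / 814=2438.21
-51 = -51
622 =622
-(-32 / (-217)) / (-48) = 2 / 651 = 0.00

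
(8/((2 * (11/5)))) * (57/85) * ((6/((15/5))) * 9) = 4104/187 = 21.95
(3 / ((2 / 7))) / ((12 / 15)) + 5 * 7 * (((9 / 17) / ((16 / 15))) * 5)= 27195 / 272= 99.98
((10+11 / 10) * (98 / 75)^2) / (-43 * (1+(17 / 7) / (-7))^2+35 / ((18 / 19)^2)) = 46072289592 / 50219584375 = 0.92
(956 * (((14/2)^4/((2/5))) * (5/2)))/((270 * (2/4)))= 2869195/27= 106266.48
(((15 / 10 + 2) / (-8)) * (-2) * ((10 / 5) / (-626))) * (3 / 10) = -21 / 25040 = -0.00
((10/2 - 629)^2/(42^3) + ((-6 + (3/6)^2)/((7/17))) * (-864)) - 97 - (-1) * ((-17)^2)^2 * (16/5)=1436692879/5145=279240.60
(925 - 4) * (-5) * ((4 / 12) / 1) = -1535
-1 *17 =-17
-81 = -81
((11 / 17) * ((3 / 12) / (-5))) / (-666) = 11 / 226440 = 0.00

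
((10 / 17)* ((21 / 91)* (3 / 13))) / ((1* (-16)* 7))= -45 / 160888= -0.00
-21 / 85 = -0.25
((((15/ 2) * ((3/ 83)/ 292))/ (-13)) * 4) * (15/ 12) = -225/ 630136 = -0.00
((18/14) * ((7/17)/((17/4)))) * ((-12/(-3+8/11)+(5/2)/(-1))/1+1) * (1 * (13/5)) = 44226/36125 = 1.22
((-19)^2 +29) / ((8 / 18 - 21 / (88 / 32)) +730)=19305 / 35779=0.54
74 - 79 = -5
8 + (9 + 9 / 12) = 71 / 4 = 17.75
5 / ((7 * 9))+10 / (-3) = -205 / 63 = -3.25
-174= -174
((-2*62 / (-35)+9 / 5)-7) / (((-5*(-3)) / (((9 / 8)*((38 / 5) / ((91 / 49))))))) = -1653 / 3250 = -0.51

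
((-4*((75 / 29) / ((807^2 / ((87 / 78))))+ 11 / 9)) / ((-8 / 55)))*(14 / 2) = 7967698585 / 33864948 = 235.28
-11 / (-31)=11 / 31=0.35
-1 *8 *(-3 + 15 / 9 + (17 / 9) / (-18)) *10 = 9320 / 81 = 115.06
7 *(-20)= -140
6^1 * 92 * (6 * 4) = 13248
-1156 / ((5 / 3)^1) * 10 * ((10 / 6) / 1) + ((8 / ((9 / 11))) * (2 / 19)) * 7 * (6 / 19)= -12517016 / 1083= -11557.72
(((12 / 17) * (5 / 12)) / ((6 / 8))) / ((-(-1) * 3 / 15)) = 100 / 51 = 1.96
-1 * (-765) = 765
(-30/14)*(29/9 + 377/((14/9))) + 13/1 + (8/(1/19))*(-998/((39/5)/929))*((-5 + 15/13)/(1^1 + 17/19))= 36674729.14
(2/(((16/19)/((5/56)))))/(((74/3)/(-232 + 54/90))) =-65949/33152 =-1.99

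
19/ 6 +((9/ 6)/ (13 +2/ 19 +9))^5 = 16349857028297/ 5163110400000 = 3.17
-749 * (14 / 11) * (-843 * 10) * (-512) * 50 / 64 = -35358792000 / 11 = -3214435636.36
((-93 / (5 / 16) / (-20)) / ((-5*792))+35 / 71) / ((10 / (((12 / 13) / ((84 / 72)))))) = 1719294 / 44419375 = 0.04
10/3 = 3.33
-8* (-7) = 56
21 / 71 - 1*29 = -2038 / 71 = -28.70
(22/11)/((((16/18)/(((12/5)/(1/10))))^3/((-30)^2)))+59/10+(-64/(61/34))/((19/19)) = 21611915839/610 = 35429370.23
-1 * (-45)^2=-2025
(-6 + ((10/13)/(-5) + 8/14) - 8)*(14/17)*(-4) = 9888/221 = 44.74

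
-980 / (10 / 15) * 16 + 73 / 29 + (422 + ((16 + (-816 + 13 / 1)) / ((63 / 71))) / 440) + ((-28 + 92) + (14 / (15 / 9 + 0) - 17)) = -18523082161 / 803880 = -23042.10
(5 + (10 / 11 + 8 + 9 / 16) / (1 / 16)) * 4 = 6888 / 11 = 626.18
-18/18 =-1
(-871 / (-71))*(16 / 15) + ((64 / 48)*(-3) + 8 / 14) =71992 / 7455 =9.66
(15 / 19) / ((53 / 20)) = 300 / 1007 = 0.30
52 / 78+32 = 98 / 3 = 32.67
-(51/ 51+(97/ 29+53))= -1663/ 29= -57.34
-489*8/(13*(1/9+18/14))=-30807/143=-215.43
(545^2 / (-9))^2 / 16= 88223850625 / 1296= 68073958.82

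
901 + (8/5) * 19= 4657/5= 931.40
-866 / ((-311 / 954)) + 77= 850111 / 311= 2733.48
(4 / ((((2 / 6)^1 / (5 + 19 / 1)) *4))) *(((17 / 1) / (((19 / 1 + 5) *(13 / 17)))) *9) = 7803 / 13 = 600.23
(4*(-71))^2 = 80656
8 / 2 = 4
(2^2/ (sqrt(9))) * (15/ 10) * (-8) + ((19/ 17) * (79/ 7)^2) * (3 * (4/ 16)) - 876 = -2616407/ 3332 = -785.24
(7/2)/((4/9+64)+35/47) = 2961/55150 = 0.05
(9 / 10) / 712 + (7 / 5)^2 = 69821 / 35600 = 1.96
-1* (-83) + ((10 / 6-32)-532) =-1438 / 3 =-479.33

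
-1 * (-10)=10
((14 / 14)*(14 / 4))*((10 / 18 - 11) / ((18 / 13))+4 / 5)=-19117 / 810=-23.60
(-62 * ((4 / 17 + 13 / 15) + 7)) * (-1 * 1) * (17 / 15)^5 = 10698371932 / 11390625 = 939.23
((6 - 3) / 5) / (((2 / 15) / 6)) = 27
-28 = -28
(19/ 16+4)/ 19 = 83/ 304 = 0.27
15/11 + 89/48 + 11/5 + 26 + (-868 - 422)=-1258.58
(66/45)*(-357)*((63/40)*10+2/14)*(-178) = 1481227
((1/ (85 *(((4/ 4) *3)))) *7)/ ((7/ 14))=14/ 255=0.05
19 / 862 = 0.02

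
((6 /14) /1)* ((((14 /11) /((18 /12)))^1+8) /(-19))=-292 /1463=-0.20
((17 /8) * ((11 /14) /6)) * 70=935 /48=19.48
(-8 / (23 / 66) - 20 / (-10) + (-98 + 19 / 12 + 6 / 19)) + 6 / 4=-605983 / 5244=-115.56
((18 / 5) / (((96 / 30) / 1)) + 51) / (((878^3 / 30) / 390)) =1219725 / 1353672304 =0.00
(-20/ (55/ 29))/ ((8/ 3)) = -87/ 22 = -3.95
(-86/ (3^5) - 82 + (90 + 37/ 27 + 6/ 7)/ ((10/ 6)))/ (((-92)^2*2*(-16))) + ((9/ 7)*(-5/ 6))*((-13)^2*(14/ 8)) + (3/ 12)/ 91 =-9489151445141/ 29946309120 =-316.87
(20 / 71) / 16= 5 / 284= 0.02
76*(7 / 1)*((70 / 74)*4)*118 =8788640 / 37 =237530.81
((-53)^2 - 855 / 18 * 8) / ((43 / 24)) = 58296 / 43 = 1355.72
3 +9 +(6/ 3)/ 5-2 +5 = 77/ 5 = 15.40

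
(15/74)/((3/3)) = 15/74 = 0.20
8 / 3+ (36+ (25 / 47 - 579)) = -76112 / 141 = -539.80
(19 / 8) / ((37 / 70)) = 665 / 148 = 4.49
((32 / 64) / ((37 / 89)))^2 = 7921 / 5476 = 1.45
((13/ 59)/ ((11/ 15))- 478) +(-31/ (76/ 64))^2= 203.79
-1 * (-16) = 16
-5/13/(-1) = 5/13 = 0.38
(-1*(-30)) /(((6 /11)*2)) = 55 /2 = 27.50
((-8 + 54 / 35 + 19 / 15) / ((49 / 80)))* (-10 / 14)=43600 / 7203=6.05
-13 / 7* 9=-117 / 7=-16.71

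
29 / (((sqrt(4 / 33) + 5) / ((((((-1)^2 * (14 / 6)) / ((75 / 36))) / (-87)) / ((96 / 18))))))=-231 / 16420 + 7 * sqrt(33) / 41050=-0.01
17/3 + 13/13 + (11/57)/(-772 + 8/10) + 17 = 5201689/219792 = 23.67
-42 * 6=-252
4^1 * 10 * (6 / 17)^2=1440 / 289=4.98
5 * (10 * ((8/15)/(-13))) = -80/39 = -2.05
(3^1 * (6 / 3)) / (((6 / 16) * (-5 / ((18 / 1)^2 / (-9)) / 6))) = 3456 / 5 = 691.20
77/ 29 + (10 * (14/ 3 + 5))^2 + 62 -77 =2435678/ 261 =9332.10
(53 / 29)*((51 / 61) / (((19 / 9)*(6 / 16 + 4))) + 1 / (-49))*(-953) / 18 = -1005583681 / 148224510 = -6.78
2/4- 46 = -91/2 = -45.50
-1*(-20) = 20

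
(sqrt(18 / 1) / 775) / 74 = 3 *sqrt(2) / 57350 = 0.00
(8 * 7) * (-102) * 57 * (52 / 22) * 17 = -143908128 / 11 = -13082557.09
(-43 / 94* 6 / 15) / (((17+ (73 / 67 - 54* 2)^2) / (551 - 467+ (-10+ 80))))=-14863079 / 6037723635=-0.00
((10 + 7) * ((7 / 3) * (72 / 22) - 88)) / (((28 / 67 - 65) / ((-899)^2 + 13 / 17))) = 813758960040 / 47597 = 17096854.00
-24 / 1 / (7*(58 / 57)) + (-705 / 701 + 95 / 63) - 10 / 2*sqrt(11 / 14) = -5*sqrt(154) / 14 - 3672136 / 1280727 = -7.30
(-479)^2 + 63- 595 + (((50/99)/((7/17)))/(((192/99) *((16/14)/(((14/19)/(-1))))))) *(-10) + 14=835125979/3648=228927.08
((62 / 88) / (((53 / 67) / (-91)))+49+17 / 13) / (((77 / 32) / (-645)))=4808929080 / 583583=8240.35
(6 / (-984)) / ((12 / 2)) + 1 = 983 / 984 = 1.00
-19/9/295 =-19/2655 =-0.01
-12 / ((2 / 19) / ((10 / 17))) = -1140 / 17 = -67.06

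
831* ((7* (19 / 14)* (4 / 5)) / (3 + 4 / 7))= 221046 / 125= 1768.37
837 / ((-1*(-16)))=837 / 16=52.31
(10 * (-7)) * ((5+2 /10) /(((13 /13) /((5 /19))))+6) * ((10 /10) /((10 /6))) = -309.47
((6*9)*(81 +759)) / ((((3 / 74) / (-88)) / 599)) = -58978402560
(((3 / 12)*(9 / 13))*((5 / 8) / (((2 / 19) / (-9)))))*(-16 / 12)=2565 / 208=12.33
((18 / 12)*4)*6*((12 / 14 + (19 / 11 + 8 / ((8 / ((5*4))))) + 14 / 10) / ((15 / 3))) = 332424 / 1925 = 172.69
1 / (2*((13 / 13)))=1 / 2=0.50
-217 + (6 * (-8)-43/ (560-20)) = -143143/ 540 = -265.08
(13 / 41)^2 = 169 / 1681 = 0.10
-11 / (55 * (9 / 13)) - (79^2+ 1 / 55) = -3089447 / 495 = -6241.31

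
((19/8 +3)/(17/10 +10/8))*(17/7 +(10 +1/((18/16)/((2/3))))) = 529115/22302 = 23.73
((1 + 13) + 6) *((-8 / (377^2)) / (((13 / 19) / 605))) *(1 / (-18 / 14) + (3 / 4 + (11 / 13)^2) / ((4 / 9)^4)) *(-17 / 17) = 3293671948325 / 89930134944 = 36.62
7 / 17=0.41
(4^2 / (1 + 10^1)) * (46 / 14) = 368 / 77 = 4.78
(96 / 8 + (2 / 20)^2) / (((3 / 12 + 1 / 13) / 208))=3247504 / 425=7641.19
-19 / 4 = -4.75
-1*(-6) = 6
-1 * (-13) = 13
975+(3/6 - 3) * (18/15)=972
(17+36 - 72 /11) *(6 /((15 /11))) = 204.40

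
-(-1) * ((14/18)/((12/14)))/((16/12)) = 49/72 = 0.68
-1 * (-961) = 961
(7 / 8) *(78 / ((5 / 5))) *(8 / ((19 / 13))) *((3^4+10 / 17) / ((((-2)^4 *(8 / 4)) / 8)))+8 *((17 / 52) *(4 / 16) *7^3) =1733564 / 221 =7844.18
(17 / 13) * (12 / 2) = 102 / 13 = 7.85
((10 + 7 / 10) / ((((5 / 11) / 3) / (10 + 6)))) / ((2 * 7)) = 14124 / 175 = 80.71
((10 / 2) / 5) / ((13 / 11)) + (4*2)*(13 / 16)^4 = 461405 / 106496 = 4.33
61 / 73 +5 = 426 / 73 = 5.84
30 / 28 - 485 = -6775 / 14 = -483.93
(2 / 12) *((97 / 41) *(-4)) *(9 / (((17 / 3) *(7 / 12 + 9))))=-20952 / 80155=-0.26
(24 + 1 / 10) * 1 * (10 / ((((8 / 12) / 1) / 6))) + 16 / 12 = 6511 / 3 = 2170.33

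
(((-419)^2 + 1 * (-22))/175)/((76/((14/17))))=175539/16150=10.87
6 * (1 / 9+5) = 92 / 3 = 30.67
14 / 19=0.74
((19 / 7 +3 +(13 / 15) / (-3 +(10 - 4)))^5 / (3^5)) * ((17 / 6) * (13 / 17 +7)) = 705.86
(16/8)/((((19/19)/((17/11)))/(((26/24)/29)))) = 221/1914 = 0.12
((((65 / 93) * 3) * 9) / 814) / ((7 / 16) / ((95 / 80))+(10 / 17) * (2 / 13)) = 2456415 / 48625918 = 0.05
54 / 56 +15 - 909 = -893.04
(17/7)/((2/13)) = 221/14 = 15.79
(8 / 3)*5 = 40 / 3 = 13.33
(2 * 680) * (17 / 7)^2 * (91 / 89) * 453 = 2314612560 / 623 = 3715268.96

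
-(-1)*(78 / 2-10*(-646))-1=6498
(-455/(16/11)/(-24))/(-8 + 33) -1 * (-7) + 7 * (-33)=-429079/1920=-223.48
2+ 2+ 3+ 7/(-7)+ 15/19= 129/19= 6.79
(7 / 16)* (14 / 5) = 49 / 40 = 1.22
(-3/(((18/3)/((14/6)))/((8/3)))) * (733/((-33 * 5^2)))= 2.76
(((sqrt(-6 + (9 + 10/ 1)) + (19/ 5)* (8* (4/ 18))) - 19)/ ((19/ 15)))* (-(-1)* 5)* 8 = -1160/ 3 + 600* sqrt(13)/ 19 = -272.81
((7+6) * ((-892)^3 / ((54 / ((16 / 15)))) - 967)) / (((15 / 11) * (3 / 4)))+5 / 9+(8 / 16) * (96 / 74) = -178214482.48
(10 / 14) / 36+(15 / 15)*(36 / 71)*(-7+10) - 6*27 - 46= -3693965 / 17892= -206.46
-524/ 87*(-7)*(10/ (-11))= -36680/ 957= -38.33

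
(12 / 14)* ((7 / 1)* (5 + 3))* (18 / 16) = 54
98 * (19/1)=1862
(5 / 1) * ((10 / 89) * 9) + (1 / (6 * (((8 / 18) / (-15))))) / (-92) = 335205 / 65504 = 5.12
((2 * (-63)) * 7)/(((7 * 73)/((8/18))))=-56/73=-0.77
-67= -67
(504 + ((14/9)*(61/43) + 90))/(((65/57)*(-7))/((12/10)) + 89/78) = -56990804/526793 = -108.18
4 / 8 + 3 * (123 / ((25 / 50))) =1477 / 2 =738.50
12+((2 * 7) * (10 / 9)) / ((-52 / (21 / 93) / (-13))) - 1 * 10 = 803 / 279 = 2.88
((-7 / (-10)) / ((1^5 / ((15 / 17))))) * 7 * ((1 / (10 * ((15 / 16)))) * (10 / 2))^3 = 12544 / 19125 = 0.66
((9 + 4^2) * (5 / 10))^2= 625 / 4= 156.25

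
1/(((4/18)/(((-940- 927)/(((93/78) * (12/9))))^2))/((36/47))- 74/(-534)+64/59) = 2254991385437739/2758582267575007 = 0.82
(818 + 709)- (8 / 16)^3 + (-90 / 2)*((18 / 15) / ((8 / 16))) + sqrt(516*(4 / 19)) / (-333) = 1418.84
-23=-23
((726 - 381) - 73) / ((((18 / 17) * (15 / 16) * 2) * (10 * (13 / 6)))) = 18496 / 2925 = 6.32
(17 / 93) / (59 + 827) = 17 / 82398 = 0.00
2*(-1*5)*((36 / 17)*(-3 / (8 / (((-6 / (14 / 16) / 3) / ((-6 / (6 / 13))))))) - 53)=822070 / 1547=531.40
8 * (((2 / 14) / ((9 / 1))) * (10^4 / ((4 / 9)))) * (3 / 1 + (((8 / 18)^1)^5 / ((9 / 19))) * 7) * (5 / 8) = 21631437500 / 3720087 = 5814.77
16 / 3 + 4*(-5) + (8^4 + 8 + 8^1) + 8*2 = 12340 / 3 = 4113.33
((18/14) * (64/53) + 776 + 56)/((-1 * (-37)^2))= -309248/507899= -0.61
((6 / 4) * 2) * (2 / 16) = 3 / 8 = 0.38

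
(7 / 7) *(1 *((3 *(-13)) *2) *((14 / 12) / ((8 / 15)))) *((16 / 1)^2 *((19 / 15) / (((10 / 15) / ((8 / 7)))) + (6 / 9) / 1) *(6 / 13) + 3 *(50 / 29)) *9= -60654879 / 116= -522886.89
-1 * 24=-24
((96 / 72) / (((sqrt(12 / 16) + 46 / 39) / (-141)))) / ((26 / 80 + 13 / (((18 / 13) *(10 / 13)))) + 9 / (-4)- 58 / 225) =-51667200 / 1497403 + 21902400 *sqrt(3) / 1497403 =-9.17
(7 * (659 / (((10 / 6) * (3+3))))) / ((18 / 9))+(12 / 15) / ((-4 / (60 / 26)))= 59849 / 260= 230.19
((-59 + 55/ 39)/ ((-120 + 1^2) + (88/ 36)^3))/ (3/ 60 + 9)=10915560/ 179070359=0.06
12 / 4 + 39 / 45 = 58 / 15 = 3.87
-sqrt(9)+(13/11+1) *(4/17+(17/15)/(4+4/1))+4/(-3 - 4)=-17992/6545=-2.75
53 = 53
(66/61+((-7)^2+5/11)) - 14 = 24516/671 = 36.54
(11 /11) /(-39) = -1 /39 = -0.03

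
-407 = -407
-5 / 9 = -0.56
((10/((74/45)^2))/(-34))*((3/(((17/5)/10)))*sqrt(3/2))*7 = -5315625*sqrt(6)/1582564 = -8.23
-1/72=-0.01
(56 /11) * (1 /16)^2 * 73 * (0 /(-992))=0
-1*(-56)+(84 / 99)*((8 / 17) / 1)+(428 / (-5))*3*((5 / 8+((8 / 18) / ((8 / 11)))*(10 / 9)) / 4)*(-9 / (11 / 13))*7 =28227521 / 4488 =6289.55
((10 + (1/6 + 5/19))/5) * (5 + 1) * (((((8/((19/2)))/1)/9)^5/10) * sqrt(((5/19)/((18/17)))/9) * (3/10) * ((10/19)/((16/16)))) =311689216 * sqrt(3230)/75214681050600675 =0.00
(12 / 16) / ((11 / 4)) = 3 / 11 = 0.27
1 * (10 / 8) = 5 / 4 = 1.25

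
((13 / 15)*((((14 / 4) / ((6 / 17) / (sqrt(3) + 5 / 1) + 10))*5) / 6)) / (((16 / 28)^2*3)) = 75803*sqrt(3) / 186058368 + 142888655 / 558175104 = 0.26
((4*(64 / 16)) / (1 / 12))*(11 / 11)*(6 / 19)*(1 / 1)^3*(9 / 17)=10368 / 323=32.10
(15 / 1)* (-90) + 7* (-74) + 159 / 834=-519251 / 278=-1867.81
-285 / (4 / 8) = -570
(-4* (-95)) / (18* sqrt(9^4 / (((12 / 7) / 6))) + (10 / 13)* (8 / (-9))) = 1778400 / 50924267743 + 1896063390* sqrt(14) / 50924267743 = 0.14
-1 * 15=-15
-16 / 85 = -0.19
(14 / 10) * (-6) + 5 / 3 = -101 / 15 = -6.73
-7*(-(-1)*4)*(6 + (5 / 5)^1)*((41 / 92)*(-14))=28126 / 23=1222.87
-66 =-66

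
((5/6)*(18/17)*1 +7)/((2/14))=938/17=55.18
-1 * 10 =-10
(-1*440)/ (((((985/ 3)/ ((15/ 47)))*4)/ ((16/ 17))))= -15840/ 157403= -0.10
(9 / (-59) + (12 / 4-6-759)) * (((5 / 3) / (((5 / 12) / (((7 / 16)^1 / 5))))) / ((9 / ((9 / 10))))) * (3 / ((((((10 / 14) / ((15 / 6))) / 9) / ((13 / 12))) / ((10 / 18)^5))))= -144.52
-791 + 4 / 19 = -15025 / 19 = -790.79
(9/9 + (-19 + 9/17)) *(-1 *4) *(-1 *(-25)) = 29700/17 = 1747.06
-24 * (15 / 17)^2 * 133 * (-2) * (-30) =-43092000 / 289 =-149107.27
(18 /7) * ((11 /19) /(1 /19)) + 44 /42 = 88 /3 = 29.33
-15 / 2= -7.50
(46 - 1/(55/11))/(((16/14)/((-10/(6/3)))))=-1603/8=-200.38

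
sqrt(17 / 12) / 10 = sqrt(51) / 60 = 0.12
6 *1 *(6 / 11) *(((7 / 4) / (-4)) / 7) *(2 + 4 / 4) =-27 / 44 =-0.61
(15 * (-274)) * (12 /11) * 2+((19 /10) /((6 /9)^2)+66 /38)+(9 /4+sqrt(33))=-74897331 /8360+sqrt(33)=-8953.27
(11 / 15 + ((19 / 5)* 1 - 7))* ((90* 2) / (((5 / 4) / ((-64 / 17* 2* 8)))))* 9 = 16367616 / 85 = 192560.19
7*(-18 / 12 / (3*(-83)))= 7 / 166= 0.04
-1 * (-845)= 845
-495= -495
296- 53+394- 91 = 546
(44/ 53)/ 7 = 44/ 371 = 0.12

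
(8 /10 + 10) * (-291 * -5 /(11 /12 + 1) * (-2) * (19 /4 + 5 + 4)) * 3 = -15556860 /23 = -676385.22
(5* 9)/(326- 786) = -9/92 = -0.10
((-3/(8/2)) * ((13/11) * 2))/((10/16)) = -156/55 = -2.84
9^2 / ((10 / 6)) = 48.60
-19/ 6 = -3.17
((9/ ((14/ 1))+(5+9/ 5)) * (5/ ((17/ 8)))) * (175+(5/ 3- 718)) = -483488/ 51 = -9480.16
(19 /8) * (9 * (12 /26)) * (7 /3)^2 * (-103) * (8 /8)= -5532.29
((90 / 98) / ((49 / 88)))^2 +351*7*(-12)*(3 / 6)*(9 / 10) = -382352725539 / 28824005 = -13265.08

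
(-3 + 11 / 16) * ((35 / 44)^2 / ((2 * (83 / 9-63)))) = 407925 / 29984768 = 0.01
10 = 10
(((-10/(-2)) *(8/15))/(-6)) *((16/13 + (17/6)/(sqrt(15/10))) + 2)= -56/39 -34 *sqrt(6)/81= -2.46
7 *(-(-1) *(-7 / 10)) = -49 / 10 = -4.90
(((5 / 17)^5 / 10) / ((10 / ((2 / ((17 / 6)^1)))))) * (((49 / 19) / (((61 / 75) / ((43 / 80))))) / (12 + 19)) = 11851875 / 13875819465616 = 0.00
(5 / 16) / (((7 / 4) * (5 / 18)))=9 / 14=0.64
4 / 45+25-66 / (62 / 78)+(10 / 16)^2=-5138309 / 89280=-57.55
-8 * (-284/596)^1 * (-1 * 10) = -5680/149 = -38.12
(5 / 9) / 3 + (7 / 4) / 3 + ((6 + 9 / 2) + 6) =1865 / 108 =17.27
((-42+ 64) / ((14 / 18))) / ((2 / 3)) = 297 / 7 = 42.43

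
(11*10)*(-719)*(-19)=1502710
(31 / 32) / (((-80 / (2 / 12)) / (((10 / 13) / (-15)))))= 31 / 299520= 0.00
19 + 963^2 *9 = 8346340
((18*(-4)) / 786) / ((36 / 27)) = -9 / 131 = -0.07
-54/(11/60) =-294.55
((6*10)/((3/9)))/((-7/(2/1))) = -360/7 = -51.43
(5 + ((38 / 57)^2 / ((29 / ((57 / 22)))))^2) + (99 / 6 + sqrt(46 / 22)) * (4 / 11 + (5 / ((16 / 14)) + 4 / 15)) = 6607 * sqrt(253) / 14520 + 6417469463 / 73267920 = 94.83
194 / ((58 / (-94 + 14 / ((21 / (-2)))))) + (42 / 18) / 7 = -27713 / 87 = -318.54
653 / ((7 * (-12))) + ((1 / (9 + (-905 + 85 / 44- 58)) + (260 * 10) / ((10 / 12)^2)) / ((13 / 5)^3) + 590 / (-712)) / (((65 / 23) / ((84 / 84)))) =301025390196257 / 4472325805038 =67.31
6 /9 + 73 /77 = 373 /231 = 1.61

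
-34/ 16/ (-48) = 17/ 384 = 0.04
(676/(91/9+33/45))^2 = 3885.79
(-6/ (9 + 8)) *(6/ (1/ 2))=-72/ 17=-4.24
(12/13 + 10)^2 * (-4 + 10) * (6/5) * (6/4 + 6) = 6442.93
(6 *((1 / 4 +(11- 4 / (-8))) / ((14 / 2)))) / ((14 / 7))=141 / 28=5.04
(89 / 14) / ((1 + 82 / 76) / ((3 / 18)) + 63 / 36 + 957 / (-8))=-6764 / 112147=-0.06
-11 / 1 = -11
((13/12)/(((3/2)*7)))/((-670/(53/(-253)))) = 689/21358260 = 0.00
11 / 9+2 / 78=146 / 117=1.25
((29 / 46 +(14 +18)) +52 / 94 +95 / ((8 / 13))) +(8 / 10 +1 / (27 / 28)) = 221115649 / 1167480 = 189.40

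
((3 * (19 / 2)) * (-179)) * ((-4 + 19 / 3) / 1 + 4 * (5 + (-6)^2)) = -1697099 / 2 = -848549.50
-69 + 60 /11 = -699 /11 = -63.55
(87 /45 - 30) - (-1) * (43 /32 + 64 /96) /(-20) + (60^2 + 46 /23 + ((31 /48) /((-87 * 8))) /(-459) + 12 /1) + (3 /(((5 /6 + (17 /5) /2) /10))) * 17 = 2758475422909 /728377920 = 3787.15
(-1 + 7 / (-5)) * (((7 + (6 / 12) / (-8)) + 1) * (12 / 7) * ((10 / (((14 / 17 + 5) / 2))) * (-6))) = 51816 / 77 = 672.94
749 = 749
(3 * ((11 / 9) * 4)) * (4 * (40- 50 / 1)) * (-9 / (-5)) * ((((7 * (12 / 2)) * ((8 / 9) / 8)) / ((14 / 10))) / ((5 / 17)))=-11968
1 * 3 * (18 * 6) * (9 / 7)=2916 / 7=416.57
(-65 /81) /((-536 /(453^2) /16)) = 2964130 /603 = 4915.64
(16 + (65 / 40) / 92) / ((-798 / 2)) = -11789 / 293664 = -0.04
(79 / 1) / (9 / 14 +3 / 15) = 5530 / 59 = 93.73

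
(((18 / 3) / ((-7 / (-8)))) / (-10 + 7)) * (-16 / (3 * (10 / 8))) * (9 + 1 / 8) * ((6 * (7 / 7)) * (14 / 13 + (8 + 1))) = 2448128 / 455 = 5380.50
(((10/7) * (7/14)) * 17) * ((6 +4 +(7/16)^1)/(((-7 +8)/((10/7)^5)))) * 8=709750000/117649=6032.78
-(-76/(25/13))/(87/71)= 70148/2175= 32.25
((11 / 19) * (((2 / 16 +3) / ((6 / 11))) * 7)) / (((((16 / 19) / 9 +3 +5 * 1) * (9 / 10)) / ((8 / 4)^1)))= 105875 / 16608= 6.37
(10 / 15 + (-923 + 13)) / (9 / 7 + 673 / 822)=-5232304 / 12109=-432.10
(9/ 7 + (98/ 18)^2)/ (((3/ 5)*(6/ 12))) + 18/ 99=1932362/ 18711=103.27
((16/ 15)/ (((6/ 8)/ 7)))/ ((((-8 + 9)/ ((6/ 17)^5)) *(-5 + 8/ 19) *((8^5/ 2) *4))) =-1197/ 6588136480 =-0.00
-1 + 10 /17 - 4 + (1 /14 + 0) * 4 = -491 /119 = -4.13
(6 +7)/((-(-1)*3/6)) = 26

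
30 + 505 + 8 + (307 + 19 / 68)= 57819 / 68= 850.28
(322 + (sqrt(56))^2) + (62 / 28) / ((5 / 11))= 26801 / 70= 382.87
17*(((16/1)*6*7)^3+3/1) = 5158895667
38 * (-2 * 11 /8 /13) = -209 /26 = -8.04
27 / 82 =0.33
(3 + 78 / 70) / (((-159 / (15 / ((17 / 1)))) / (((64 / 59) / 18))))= -512 / 372113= -0.00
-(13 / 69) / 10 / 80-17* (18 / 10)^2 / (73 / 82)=-249315061 / 4029600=-61.87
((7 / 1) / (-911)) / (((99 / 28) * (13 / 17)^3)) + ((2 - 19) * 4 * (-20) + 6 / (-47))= 12664209163406 / 9312825951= 1359.87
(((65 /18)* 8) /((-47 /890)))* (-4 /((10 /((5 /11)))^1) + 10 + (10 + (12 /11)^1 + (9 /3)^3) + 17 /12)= -376661350 /13959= -26983.40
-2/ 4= -1/ 2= -0.50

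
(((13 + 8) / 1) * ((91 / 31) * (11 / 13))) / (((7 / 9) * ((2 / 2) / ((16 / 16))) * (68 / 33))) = 68607 / 2108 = 32.55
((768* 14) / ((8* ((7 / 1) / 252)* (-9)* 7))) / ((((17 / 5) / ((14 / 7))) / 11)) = -84480 / 17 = -4969.41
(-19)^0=1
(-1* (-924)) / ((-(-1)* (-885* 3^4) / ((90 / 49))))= -88 / 3717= -0.02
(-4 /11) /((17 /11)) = -4 /17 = -0.24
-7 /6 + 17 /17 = -1 /6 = -0.17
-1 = -1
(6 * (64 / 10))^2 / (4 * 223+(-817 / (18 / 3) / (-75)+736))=663552 / 733417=0.90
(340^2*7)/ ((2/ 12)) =4855200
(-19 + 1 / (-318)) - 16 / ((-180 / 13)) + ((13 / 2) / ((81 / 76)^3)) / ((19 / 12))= -1357299719 / 93887910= -14.46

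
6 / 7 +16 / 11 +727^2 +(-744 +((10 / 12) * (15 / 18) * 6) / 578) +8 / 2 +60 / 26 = 1832218685309 / 3471468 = 527793.63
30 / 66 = 5 / 11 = 0.45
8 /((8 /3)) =3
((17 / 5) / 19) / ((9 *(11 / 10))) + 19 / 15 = 12083 / 9405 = 1.28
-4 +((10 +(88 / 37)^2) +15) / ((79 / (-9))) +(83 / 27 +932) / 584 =-10046716303 / 1705324968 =-5.89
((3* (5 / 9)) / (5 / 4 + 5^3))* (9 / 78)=2 / 1313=0.00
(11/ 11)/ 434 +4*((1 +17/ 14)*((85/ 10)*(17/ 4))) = 277731/ 868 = 319.97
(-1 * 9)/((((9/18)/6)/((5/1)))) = -540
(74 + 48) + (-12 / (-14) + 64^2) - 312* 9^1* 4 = -49092 / 7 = -7013.14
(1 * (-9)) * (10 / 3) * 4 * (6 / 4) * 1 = -180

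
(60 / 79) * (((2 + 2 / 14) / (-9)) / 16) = -25 / 2212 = -0.01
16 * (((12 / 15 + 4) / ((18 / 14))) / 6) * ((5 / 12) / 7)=16 / 27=0.59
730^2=532900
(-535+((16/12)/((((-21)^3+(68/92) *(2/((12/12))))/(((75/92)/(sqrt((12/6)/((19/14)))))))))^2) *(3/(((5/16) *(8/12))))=-2445947310614058/317490564727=-7704.00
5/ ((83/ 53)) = 3.19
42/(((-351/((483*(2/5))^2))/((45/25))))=-8039.50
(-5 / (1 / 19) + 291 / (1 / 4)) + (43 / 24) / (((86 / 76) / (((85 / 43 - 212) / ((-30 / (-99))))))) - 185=-366999 / 1720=-213.37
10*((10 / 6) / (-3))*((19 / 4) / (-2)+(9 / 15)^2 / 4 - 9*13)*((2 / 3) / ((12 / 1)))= 23857 / 648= 36.82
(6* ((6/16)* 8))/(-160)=-9/80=-0.11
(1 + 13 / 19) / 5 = 32 / 95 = 0.34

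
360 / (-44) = -90 / 11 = -8.18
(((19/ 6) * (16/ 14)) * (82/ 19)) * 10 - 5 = 3175/ 21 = 151.19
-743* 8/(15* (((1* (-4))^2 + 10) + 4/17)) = -50524/3345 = -15.10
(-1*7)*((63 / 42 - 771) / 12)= 3591 / 8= 448.88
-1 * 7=-7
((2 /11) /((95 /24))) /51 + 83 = 83.00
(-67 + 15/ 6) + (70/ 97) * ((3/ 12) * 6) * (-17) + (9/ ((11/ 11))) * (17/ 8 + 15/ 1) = 55269/ 776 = 71.22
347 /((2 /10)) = 1735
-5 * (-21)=105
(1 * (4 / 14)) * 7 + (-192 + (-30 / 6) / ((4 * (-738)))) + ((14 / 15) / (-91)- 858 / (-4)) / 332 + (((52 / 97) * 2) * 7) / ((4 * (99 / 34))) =-133613701196 / 708045195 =-188.71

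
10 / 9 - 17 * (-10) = 1540 / 9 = 171.11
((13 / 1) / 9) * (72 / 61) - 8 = -384 / 61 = -6.30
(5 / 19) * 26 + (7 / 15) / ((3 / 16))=7978 / 855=9.33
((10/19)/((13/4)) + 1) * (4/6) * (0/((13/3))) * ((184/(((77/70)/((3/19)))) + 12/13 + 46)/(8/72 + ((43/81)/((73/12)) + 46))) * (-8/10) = 0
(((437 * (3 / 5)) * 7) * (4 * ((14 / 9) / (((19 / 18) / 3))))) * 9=1460592 / 5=292118.40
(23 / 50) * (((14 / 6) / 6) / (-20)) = -161 / 18000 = -0.01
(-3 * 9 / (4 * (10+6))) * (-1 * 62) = 837 / 32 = 26.16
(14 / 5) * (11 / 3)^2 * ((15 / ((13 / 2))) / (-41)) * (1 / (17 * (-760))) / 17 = 847 / 87801090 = 0.00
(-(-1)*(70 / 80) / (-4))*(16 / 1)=-7 / 2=-3.50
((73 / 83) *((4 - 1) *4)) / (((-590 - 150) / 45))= -1971 / 3071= -0.64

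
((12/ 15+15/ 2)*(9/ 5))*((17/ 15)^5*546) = 10724179921/ 703125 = 15252.17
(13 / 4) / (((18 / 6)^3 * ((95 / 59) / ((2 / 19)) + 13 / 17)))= 13039 / 1739826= 0.01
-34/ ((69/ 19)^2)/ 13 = -0.20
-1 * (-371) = 371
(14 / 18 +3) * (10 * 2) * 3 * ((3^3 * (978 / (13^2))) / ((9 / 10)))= 6650400 / 169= 39351.48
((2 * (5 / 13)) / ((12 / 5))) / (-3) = -25 / 234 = -0.11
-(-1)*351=351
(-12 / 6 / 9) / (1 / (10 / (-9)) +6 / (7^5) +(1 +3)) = -336140 / 4689693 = -0.07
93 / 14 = 6.64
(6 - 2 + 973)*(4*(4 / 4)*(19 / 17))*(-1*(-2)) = 148504 / 17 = 8735.53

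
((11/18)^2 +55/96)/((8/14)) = 1.66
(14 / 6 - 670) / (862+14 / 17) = -34051 / 44004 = -0.77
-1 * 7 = -7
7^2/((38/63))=3087/38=81.24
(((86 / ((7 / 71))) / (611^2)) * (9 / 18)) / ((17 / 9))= 0.00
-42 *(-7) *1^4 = 294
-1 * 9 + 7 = -2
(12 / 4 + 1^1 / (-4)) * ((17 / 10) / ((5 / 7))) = 1309 / 200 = 6.54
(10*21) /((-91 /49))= -113.08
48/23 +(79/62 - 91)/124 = 241075/176824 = 1.36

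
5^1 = 5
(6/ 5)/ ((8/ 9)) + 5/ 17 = 559/ 340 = 1.64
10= 10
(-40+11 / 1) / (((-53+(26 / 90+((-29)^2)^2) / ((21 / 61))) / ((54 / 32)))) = -739935 / 31062992848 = -0.00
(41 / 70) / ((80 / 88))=451 / 700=0.64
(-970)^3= -912673000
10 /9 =1.11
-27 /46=-0.59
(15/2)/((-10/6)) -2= -13/2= -6.50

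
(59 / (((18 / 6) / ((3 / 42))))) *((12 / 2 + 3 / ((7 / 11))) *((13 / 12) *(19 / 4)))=364325 / 4704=77.45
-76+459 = 383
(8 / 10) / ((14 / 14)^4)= 4 / 5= 0.80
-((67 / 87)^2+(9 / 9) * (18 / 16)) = -104033 / 60552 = -1.72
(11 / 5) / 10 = 11 / 50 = 0.22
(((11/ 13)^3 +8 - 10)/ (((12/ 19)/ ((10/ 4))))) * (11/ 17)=-1066945/ 298792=-3.57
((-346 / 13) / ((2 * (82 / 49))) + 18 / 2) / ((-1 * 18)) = -1117 / 19188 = -0.06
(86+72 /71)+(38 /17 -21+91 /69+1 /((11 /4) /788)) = 356.11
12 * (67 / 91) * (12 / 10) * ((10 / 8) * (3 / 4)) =1809 / 182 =9.94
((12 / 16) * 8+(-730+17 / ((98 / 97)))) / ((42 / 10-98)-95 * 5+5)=346515 / 276262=1.25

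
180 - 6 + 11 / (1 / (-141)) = -1377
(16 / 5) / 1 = 16 / 5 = 3.20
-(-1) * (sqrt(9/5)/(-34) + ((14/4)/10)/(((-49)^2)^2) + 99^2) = 161430898861/16470860 - 3 * sqrt(5)/170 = 9800.96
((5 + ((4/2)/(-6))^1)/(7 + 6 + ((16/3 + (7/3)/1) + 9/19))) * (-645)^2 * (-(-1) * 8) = 177060240/241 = 734689.79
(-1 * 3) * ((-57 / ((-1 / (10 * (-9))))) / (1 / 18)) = 277020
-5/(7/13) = -65/7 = -9.29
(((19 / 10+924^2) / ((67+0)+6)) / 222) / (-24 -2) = -8537779 / 4213560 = -2.03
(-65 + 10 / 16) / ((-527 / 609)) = 313635 / 4216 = 74.39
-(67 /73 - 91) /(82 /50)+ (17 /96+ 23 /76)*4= 77585275 /1364808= 56.85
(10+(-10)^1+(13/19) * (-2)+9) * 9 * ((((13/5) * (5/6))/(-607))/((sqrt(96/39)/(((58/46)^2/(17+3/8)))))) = -4755855 * sqrt(26)/1696066046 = -0.01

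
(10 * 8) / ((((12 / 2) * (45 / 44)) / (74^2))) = 1927552 / 27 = 71390.81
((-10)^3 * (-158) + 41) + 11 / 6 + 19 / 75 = 23706463 / 150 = 158043.09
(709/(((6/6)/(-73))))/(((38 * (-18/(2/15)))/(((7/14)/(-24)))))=-51757/246240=-0.21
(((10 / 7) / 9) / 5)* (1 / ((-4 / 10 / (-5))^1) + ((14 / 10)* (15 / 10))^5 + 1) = 603789 / 350000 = 1.73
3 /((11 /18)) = 54 /11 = 4.91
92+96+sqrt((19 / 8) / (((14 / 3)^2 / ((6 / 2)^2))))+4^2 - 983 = -779+9*sqrt(38) / 56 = -778.01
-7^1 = -7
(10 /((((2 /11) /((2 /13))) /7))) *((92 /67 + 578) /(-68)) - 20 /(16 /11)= -2361865 /4556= -518.41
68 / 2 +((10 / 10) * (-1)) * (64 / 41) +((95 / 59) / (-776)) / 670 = 8159623701 / 251537296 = 32.44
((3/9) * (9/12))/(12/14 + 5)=7/164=0.04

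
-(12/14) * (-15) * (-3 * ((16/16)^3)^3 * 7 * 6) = -1620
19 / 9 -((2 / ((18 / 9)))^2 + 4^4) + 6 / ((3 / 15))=-224.89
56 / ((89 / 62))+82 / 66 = 118225 / 2937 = 40.25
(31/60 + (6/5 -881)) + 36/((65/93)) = -129133/156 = -827.78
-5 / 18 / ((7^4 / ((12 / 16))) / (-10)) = 25 / 28812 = 0.00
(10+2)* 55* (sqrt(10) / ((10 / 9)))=594* sqrt(10)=1878.39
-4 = -4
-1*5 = -5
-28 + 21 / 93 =-861 / 31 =-27.77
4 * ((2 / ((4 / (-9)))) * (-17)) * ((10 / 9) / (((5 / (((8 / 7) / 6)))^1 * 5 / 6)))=544 / 35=15.54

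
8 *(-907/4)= -1814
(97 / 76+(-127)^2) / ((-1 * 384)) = -1225901 / 29184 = -42.01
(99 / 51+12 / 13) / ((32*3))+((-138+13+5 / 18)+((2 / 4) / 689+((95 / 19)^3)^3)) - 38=6588013685063 / 3373344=1952962.31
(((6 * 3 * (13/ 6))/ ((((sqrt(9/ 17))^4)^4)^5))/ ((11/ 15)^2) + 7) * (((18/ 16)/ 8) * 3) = 2684171250604150634321862097707192080246584986391793/ 785069667342040349903805473140076993568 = 3419023001731.52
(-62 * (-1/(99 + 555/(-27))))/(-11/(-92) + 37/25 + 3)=641700/3734387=0.17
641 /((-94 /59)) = -37819 /94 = -402.33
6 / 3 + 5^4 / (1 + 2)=210.33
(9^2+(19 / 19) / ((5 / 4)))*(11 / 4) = 224.95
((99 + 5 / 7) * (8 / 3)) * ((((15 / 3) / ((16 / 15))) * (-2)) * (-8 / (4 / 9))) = 314100 / 7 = 44871.43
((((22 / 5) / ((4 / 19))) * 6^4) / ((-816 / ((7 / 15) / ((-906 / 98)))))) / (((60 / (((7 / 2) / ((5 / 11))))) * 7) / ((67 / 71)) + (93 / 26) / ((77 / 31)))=4807832029 / 169985905725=0.03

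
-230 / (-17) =230 / 17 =13.53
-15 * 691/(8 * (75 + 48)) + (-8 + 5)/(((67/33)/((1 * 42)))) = -1595309/21976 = -72.59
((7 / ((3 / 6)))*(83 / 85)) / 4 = 581 / 170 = 3.42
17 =17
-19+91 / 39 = -50 / 3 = -16.67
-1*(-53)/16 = 53/16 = 3.31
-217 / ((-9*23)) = 1.05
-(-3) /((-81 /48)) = -16 /9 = -1.78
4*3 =12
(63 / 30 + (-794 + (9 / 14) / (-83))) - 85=-2547417 / 2905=-876.91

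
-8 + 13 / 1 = 5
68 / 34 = 2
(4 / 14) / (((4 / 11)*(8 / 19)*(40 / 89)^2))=1655489 / 179200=9.24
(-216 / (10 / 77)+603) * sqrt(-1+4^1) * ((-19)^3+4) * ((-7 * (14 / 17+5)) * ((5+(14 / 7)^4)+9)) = -151094880090 * sqrt(3) / 17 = -15394353475.26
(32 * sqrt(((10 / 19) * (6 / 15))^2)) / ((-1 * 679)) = -128 / 12901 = -0.01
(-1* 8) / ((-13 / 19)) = 152 / 13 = 11.69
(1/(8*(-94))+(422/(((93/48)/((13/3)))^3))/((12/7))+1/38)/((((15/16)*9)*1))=94954573229803/290907774405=326.41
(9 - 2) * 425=2975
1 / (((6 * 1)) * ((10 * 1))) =1 / 60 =0.02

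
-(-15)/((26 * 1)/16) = 120/13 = 9.23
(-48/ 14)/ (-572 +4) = 3/ 497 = 0.01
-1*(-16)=16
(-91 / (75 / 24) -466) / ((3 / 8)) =-33008 / 25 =-1320.32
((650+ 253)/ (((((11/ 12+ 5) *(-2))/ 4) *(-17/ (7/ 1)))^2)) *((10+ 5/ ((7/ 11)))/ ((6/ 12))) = 910224000/ 1456849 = 624.79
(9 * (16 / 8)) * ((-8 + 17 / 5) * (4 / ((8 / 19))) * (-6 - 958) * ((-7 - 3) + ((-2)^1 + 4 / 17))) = -151656480 / 17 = -8920969.41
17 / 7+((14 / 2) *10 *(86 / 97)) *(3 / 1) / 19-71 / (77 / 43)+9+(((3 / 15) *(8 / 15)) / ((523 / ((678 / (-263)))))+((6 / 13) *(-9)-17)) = -251065926931844 / 6343907745175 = -39.58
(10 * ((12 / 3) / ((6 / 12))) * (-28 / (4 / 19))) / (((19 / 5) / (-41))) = 114800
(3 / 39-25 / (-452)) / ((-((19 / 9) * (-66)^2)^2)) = -777 / 496912260416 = -0.00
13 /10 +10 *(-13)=-1287 /10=-128.70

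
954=954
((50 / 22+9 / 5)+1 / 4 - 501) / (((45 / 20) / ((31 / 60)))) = -125457 / 1100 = -114.05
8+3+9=20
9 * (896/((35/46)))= 52992/5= 10598.40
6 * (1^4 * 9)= 54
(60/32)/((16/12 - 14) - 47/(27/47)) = -405/20408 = -0.02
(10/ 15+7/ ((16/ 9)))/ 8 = 221/ 384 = 0.58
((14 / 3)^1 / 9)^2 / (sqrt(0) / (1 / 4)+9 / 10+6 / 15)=1960 / 9477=0.21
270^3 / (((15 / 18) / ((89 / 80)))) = 26276805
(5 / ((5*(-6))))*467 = -467 / 6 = -77.83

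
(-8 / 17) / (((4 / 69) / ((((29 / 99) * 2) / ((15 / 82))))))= -218776 / 8415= -26.00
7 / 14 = 1 / 2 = 0.50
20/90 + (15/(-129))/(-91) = 7871/35217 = 0.22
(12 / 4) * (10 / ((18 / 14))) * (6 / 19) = 140 / 19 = 7.37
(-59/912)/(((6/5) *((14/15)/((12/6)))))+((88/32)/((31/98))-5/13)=42159223/5145504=8.19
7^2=49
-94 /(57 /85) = -140.18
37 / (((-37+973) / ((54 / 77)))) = 111 / 4004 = 0.03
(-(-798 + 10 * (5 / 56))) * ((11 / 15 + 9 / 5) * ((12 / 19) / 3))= 44638 / 105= 425.12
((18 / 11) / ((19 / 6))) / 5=108 / 1045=0.10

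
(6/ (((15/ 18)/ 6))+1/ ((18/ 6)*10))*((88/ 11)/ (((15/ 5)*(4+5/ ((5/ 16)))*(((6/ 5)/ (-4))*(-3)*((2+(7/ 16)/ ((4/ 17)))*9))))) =166016/ 900315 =0.18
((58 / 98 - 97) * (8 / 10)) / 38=-9448 / 4655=-2.03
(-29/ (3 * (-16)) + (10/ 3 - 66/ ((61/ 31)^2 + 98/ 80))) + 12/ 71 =-1968068655/ 222575344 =-8.84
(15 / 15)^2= 1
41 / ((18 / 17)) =697 / 18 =38.72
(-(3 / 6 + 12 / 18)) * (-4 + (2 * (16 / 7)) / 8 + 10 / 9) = 73 / 27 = 2.70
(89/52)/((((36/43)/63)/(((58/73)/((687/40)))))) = 3884405/651963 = 5.96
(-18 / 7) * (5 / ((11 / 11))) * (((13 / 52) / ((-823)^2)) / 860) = -9 / 1631008232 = -0.00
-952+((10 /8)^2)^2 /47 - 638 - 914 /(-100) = -475507063 /300800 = -1580.81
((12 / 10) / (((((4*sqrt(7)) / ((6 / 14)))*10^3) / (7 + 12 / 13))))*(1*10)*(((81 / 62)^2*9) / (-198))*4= -6082047*sqrt(7) / 13467454000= -0.00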